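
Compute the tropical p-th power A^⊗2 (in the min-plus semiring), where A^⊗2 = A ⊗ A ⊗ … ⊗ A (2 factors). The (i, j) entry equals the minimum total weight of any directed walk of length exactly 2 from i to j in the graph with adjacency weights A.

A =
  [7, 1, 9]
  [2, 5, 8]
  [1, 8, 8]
A^⊗2 =
  [3, 6, 9]
  [7, 3, 11]
  [8, 2, 10]

Each entry (A^⊗2)_ij equals the minimum over all length-2 walks i = v_0 → v_1 → … → v_2 = j of Σ_t A[v_t][v_{t+1}]. For example, for (i, j) = (0, 2) we minimise over 3 possible intermediate vertex sequences; the minimum is 9, attained along the walk 0 → 1 → 2.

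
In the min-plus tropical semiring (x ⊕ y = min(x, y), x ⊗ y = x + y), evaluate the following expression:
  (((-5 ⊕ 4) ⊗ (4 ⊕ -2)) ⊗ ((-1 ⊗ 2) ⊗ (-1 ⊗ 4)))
(((-5 ⊕ 4) ⊗ (4 ⊕ -2)) ⊗ ((-1 ⊗ 2) ⊗ (-1 ⊗ 4))) = -3

Expand innermost to outermost. Recall ⊕ takes the minimum of its arguments and ⊗ takes their sum. Working out the expression (((-5 ⊕ 4) ⊗ (4 ⊕ -2)) ⊗ ((-1 ⊗ 2) ⊗ (-1 ⊗ 4))) gives -3.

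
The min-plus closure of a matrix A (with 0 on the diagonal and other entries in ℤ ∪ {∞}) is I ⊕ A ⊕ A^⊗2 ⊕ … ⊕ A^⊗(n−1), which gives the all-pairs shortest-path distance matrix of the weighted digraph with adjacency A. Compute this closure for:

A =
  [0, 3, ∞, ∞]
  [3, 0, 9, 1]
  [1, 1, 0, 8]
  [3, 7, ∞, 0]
Closure =
  [0, 3, 12, 4]
  [3, 0, 9, 1]
  [1, 1, 0, 2]
  [3, 6, 15, 0]

This is the Floyd-Warshall all-pairs shortest-path computation. For each intermediate vertex k = 0, 1, …, 3, update dist[i][j] ← min(dist[i][j], dist[i][k] + dist[k][j]). The final matrix gives, for each (i, j), the minimum total weight of any directed path from i to j (possibly empty when i = j).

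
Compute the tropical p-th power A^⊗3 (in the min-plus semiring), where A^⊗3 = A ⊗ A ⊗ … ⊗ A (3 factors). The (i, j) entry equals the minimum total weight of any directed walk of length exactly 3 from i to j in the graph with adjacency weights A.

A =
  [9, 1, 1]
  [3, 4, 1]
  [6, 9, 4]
A^⊗3 =
  [8, 5, 5]
  [7, 8, 5]
  [10, 11, 8]

Each entry (A^⊗3)_ij equals the minimum over all length-3 walks i = v_0 → v_1 → … → v_3 = j of Σ_t A[v_t][v_{t+1}]. For example, for (i, j) = (0, 2) we minimise over 9 possible intermediate vertex sequences; the minimum is 5, attained along the walk 0 → 1 → 0 → 2.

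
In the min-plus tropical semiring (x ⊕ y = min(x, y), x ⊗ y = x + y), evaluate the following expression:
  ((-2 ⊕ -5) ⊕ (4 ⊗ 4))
((-2 ⊕ -5) ⊕ (4 ⊗ 4)) = -5

Expand innermost to outermost. Recall ⊕ takes the minimum of its arguments and ⊗ takes their sum. Working out the expression ((-2 ⊕ -5) ⊕ (4 ⊗ 4)) gives -5.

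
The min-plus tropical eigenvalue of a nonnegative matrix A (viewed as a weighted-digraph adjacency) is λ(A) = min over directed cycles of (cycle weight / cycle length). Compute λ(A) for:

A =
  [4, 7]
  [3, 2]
λ(A) = 2

Enumerate directed cycles and compute their means (weight / length). Sample:
  cycle 0 → 0: weight = 4, length = 1, mean = 4/1 ≈ 4.000
  cycle 1 → 1: weight = 2, length = 1, mean = 2/1 ≈ 2.000
  cycle 0 → 1 → 0: weight = 10, length = 2, mean = 10/2 ≈ 5.000
  cycle 1 → 0 → 1: weight = 10, length = 2, mean = 10/2 ≈ 5.000
Minimum mean = 2.000, attained e.g. along the cycle 1 → 1 with weight 2 and length 1. So λ(A) = 2/1 = 2.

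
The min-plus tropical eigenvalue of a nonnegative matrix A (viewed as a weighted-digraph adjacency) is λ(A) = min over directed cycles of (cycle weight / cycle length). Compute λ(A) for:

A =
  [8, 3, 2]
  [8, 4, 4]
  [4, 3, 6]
λ(A) = 3

Enumerate directed cycles and compute their means (weight / length). Sample:
  cycle 0 → 0: weight = 8, length = 1, mean = 8/1 ≈ 8.000
  cycle 1 → 1: weight = 4, length = 1, mean = 4/1 ≈ 4.000
  cycle 2 → 2: weight = 6, length = 1, mean = 6/1 ≈ 6.000
  cycle 0 → 1 → 0: weight = 11, length = 2, mean = 11/2 ≈ 5.500
  cycle 0 → 2 → 0: weight = 6, length = 2, mean = 6/2 ≈ 3.000
  cycle 1 → 0 → 1: weight = 11, length = 2, mean = 11/2 ≈ 5.500
Minimum mean = 3.000, attained e.g. along the cycle 0 → 2 → 0 with weight 6 and length 2. So λ(A) = 6/2 = 3.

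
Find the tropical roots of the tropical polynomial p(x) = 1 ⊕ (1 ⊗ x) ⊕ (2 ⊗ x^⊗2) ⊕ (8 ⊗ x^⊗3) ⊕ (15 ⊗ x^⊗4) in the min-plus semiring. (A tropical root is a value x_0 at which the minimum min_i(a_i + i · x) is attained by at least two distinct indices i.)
Roots: {-7, -6, -1, 0}

Each tropical root is a break point of the lower envelope of the lines y = a_i + i · x (there are 5 lines, with slopes 0, 1, ..., 4). Only the lines that attain the minimum somewhere contribute to roots; other lines are dominated. Here the surviving (envelope) indices are i = 4, i = 3, i = 2, i = 1, i = 0.
Intersections between consecutive envelope lines give the roots: for adjacent envelope indices i < j the intersection is x = (a_i − a_j) / (j − i). Reading off the sorted break points: {-7, -6, -1, 0}.
Verification: at each break x_0, at least two indices attain the minimum of min_i(a_i + i · x_0).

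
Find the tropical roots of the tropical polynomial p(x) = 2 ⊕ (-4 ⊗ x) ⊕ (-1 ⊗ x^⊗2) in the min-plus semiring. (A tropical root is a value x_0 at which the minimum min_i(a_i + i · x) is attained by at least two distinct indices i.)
Roots: {-3, 6}

Each tropical root is a break point of the lower envelope of the lines y = a_i + i · x (there are 3 lines, with slopes 0, 1, ..., 2). Only the lines that attain the minimum somewhere contribute to roots; other lines are dominated. Here the surviving (envelope) indices are i = 2, i = 1, i = 0.
Intersections between consecutive envelope lines give the roots: for adjacent envelope indices i < j the intersection is x = (a_i − a_j) / (j − i). Reading off the sorted break points: {-3, 6}.
Verification: at each break x_0, at least two indices attain the minimum of min_i(a_i + i · x_0).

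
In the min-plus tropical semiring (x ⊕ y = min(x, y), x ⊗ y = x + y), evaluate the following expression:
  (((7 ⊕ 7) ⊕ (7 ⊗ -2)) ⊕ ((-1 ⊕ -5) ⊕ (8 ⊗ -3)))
(((7 ⊕ 7) ⊕ (7 ⊗ -2)) ⊕ ((-1 ⊕ -5) ⊕ (8 ⊗ -3))) = -5

Expand innermost to outermost. Recall ⊕ takes the minimum of its arguments and ⊗ takes their sum. Working out the expression (((7 ⊕ 7) ⊕ (7 ⊗ -2)) ⊕ ((-1 ⊕ -5) ⊕ (8 ⊗ -3))) gives -5.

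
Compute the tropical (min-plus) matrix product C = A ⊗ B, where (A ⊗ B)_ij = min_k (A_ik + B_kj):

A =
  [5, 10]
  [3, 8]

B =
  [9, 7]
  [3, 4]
A ⊗ B =
  [13, 12]
  [11, 10]

Apply the min-plus product entry-by-entry:
  C[0][0] = min over k of (A[0][0] + B[0][0] = 5 + 9 = 14, A[0][1] + B[1][0] = 10 + 3 = 13) = 13 (attained at k = 1)
  C[0][1] = min over k of (A[0][0] + B[0][1] = 5 + 7 = 12, A[0][1] + B[1][1] = 10 + 4 = 14) = 12 (attained at k = 0)
  C[1][0] = min over k of (A[1][0] + B[0][0] = 3 + 9 = 12, A[1][1] + B[1][0] = 8 + 3 = 11) = 11 (attained at k = 1)
  C[1][1] = min over k of (A[1][0] + B[0][1] = 3 + 7 = 10, A[1][1] + B[1][1] = 8 + 4 = 12) = 10 (attained at k = 0)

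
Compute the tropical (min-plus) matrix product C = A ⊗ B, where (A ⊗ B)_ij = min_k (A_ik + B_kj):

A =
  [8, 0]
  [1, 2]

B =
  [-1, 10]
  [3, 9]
A ⊗ B =
  [3, 9]
  [0, 11]

Apply the min-plus product entry-by-entry:
  C[0][0] = min over k of (A[0][0] + B[0][0] = 8 + -1 = 7, A[0][1] + B[1][0] = 0 + 3 = 3) = 3 (attained at k = 1)
  C[0][1] = min over k of (A[0][0] + B[0][1] = 8 + 10 = 18, A[0][1] + B[1][1] = 0 + 9 = 9) = 9 (attained at k = 1)
  C[1][0] = min over k of (A[1][0] + B[0][0] = 1 + -1 = 0, A[1][1] + B[1][0] = 2 + 3 = 5) = 0 (attained at k = 0)
  C[1][1] = min over k of (A[1][0] + B[0][1] = 1 + 10 = 11, A[1][1] + B[1][1] = 2 + 9 = 11) = 11 (attained at k = 0)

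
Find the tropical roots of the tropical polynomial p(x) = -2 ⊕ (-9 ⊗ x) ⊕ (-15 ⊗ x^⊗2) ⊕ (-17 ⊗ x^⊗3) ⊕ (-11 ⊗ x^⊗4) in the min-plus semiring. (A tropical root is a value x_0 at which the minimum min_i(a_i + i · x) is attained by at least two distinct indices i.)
Roots: {-6, 2, 6, 7}

Each tropical root is a break point of the lower envelope of the lines y = a_i + i · x (there are 5 lines, with slopes 0, 1, ..., 4). Only the lines that attain the minimum somewhere contribute to roots; other lines are dominated. Here the surviving (envelope) indices are i = 4, i = 3, i = 2, i = 1, i = 0.
Intersections between consecutive envelope lines give the roots: for adjacent envelope indices i < j the intersection is x = (a_i − a_j) / (j − i). Reading off the sorted break points: {-6, 2, 6, 7}.
Verification: at each break x_0, at least two indices attain the minimum of min_i(a_i + i · x_0).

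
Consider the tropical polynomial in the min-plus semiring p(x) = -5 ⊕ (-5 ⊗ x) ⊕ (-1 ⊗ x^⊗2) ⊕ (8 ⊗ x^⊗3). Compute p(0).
p(0) = -5

A tropical monomial a ⊗ x^⊗i evaluates to a + i · x. Evaluating each term at x = 0:
  Term 0 contributes -5 + 0 · 0 = -5
  Term 1 contributes -5 + 1 · 0 = -5
  Term 2 contributes -1 + 2 · 0 = -1
  Term 3 contributes 8 + 3 · 0 = 8
p(0) = ⊕ of these = min[-5, -5, -1, 8] = -5.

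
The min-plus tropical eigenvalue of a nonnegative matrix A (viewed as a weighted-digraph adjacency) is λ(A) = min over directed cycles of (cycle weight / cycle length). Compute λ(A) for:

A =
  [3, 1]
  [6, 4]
λ(A) = 3

Enumerate directed cycles and compute their means (weight / length). Sample:
  cycle 0 → 0: weight = 3, length = 1, mean = 3/1 ≈ 3.000
  cycle 1 → 1: weight = 4, length = 1, mean = 4/1 ≈ 4.000
  cycle 0 → 1 → 0: weight = 7, length = 2, mean = 7/2 ≈ 3.500
  cycle 1 → 0 → 1: weight = 7, length = 2, mean = 7/2 ≈ 3.500
Minimum mean = 3.000, attained e.g. along the cycle 0 → 0 with weight 3 and length 1. So λ(A) = 3/1 = 3.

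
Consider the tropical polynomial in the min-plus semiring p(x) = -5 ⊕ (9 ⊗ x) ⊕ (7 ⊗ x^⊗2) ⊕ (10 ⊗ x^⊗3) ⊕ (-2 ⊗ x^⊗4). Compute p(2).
p(2) = -5

A tropical monomial a ⊗ x^⊗i evaluates to a + i · x. Evaluating each term at x = 2:
  Term 0 contributes -5 + 0 · 2 = -5
  Term 1 contributes 9 + 1 · 2 = 11
  Term 2 contributes 7 + 2 · 2 = 11
  Term 3 contributes 10 + 3 · 2 = 16
  Term 4 contributes -2 + 4 · 2 = 6
p(2) = ⊕ of these = min[-5, 11, 11, 16, 6] = -5.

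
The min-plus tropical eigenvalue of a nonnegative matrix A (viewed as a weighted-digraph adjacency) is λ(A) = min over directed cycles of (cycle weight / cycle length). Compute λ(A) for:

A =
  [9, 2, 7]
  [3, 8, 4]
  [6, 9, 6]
λ(A) = 5/2

Enumerate directed cycles and compute their means (weight / length). Sample:
  cycle 0 → 0: weight = 9, length = 1, mean = 9/1 ≈ 9.000
  cycle 1 → 1: weight = 8, length = 1, mean = 8/1 ≈ 8.000
  cycle 2 → 2: weight = 6, length = 1, mean = 6/1 ≈ 6.000
  cycle 0 → 1 → 0: weight = 5, length = 2, mean = 5/2 ≈ 2.500
  cycle 0 → 2 → 0: weight = 13, length = 2, mean = 13/2 ≈ 6.500
  cycle 1 → 0 → 1: weight = 5, length = 2, mean = 5/2 ≈ 2.500
Minimum mean = 2.500, attained e.g. along the cycle 0 → 1 → 0 with weight 5 and length 2. So λ(A) = 5/2 = 5/2.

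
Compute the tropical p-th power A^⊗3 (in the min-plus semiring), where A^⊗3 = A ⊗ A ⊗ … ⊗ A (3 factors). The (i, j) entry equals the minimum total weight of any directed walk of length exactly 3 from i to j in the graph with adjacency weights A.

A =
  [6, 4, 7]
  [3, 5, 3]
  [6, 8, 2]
A^⊗3 =
  [12, 11, 9]
  [10, 12, 7]
  [10, 12, 6]

Each entry (A^⊗3)_ij equals the minimum over all length-3 walks i = v_0 → v_1 → … → v_3 = j of Σ_t A[v_t][v_{t+1}]. For example, for (i, j) = (0, 2) we minimise over 9 possible intermediate vertex sequences; the minimum is 9, attained along the walk 0 → 1 → 2 → 2.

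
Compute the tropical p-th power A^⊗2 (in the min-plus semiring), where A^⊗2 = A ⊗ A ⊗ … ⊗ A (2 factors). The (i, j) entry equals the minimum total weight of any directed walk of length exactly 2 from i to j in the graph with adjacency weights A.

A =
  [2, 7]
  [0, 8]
A^⊗2 =
  [4, 9]
  [2, 7]

Each entry (A^⊗2)_ij equals the minimum over all length-2 walks i = v_0 → v_1 → … → v_2 = j of Σ_t A[v_t][v_{t+1}]. For example, for (i, j) = (0, 1) we minimise over 2 possible intermediate vertex sequences; the minimum is 9, attained along the walk 0 → 0 → 1.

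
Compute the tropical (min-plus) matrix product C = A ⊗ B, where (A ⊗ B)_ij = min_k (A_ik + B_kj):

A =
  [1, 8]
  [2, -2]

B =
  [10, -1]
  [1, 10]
A ⊗ B =
  [9, 0]
  [-1, 1]

Apply the min-plus product entry-by-entry:
  C[0][0] = min over k of (A[0][0] + B[0][0] = 1 + 10 = 11, A[0][1] + B[1][0] = 8 + 1 = 9) = 9 (attained at k = 1)
  C[0][1] = min over k of (A[0][0] + B[0][1] = 1 + -1 = 0, A[0][1] + B[1][1] = 8 + 10 = 18) = 0 (attained at k = 0)
  C[1][0] = min over k of (A[1][0] + B[0][0] = 2 + 10 = 12, A[1][1] + B[1][0] = -2 + 1 = -1) = -1 (attained at k = 1)
  C[1][1] = min over k of (A[1][0] + B[0][1] = 2 + -1 = 1, A[1][1] + B[1][1] = -2 + 10 = 8) = 1 (attained at k = 0)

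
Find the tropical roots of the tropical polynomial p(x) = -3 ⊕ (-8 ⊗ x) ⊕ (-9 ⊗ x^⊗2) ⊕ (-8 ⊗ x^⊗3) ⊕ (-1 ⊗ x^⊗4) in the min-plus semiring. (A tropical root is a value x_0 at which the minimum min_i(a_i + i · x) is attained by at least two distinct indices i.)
Roots: {-7, -1, 1, 5}

Each tropical root is a break point of the lower envelope of the lines y = a_i + i · x (there are 5 lines, with slopes 0, 1, ..., 4). Only the lines that attain the minimum somewhere contribute to roots; other lines are dominated. Here the surviving (envelope) indices are i = 4, i = 3, i = 2, i = 1, i = 0.
Intersections between consecutive envelope lines give the roots: for adjacent envelope indices i < j the intersection is x = (a_i − a_j) / (j − i). Reading off the sorted break points: {-7, -1, 1, 5}.
Verification: at each break x_0, at least two indices attain the minimum of min_i(a_i + i · x_0).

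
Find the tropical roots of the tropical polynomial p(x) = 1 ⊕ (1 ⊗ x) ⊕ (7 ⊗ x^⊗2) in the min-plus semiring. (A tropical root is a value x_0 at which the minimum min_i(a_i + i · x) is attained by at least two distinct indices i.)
Roots: {-6, 0}

Each tropical root is a break point of the lower envelope of the lines y = a_i + i · x (there are 3 lines, with slopes 0, 1, ..., 2). Only the lines that attain the minimum somewhere contribute to roots; other lines are dominated. Here the surviving (envelope) indices are i = 2, i = 1, i = 0.
Intersections between consecutive envelope lines give the roots: for adjacent envelope indices i < j the intersection is x = (a_i − a_j) / (j − i). Reading off the sorted break points: {-6, 0}.
Verification: at each break x_0, at least two indices attain the minimum of min_i(a_i + i · x_0).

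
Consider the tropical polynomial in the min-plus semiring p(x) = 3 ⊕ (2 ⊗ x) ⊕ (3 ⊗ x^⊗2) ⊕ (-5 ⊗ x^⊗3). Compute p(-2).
p(-2) = -11

A tropical monomial a ⊗ x^⊗i evaluates to a + i · x. Evaluating each term at x = -2:
  Term 0 contributes 3 + 0 · -2 = 3
  Term 1 contributes 2 + 1 · -2 = 0
  Term 2 contributes 3 + 2 · -2 = -1
  Term 3 contributes -5 + 3 · -2 = -11
p(-2) = ⊕ of these = min[3, 0, -1, -11] = -11.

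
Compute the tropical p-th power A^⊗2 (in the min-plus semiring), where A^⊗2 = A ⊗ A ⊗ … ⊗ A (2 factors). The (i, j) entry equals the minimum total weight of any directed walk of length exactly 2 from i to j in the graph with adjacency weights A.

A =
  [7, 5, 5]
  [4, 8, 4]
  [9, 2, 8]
A^⊗2 =
  [9, 7, 9]
  [11, 6, 9]
  [6, 10, 6]

Each entry (A^⊗2)_ij equals the minimum over all length-2 walks i = v_0 → v_1 → … → v_2 = j of Σ_t A[v_t][v_{t+1}]. For example, for (i, j) = (0, 2) we minimise over 3 possible intermediate vertex sequences; the minimum is 9, attained along the walk 0 → 1 → 2.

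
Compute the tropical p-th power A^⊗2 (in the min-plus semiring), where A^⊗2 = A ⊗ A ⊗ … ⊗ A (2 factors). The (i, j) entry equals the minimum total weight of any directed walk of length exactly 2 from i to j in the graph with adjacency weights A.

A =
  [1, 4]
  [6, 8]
A^⊗2 =
  [2, 5]
  [7, 10]

Each entry (A^⊗2)_ij equals the minimum over all length-2 walks i = v_0 → v_1 → … → v_2 = j of Σ_t A[v_t][v_{t+1}]. For example, for (i, j) = (0, 1) we minimise over 2 possible intermediate vertex sequences; the minimum is 5, attained along the walk 0 → 0 → 1.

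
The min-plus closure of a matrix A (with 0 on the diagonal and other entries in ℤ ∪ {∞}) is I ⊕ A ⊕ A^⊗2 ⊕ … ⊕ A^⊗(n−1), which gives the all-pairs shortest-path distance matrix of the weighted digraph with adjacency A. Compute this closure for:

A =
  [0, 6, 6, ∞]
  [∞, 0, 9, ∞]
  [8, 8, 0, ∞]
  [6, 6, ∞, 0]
Closure =
  [0, 6, 6, ∞]
  [17, 0, 9, ∞]
  [8, 8, 0, ∞]
  [6, 6, 12, 0]

This is the Floyd-Warshall all-pairs shortest-path computation. For each intermediate vertex k = 0, 1, …, 3, update dist[i][j] ← min(dist[i][j], dist[i][k] + dist[k][j]). The final matrix gives, for each (i, j), the minimum total weight of any directed path from i to j (possibly empty when i = j).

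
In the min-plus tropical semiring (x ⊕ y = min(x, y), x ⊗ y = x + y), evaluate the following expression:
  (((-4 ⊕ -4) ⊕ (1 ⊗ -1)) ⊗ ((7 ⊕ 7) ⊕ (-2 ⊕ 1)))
(((-4 ⊕ -4) ⊕ (1 ⊗ -1)) ⊗ ((7 ⊕ 7) ⊕ (-2 ⊕ 1))) = -6

Expand innermost to outermost. Recall ⊕ takes the minimum of its arguments and ⊗ takes their sum. Working out the expression (((-4 ⊕ -4) ⊕ (1 ⊗ -1)) ⊗ ((7 ⊕ 7) ⊕ (-2 ⊕ 1))) gives -6.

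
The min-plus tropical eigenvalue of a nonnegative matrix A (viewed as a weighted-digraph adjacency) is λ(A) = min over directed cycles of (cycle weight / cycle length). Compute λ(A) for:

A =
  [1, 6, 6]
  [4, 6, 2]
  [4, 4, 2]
λ(A) = 1

Enumerate directed cycles and compute their means (weight / length). Sample:
  cycle 0 → 0: weight = 1, length = 1, mean = 1/1 ≈ 1.000
  cycle 1 → 1: weight = 6, length = 1, mean = 6/1 ≈ 6.000
  cycle 2 → 2: weight = 2, length = 1, mean = 2/1 ≈ 2.000
  cycle 0 → 1 → 0: weight = 10, length = 2, mean = 10/2 ≈ 5.000
  cycle 0 → 2 → 0: weight = 10, length = 2, mean = 10/2 ≈ 5.000
  cycle 1 → 0 → 1: weight = 10, length = 2, mean = 10/2 ≈ 5.000
Minimum mean = 1.000, attained e.g. along the cycle 0 → 0 with weight 1 and length 1. So λ(A) = 1/1 = 1.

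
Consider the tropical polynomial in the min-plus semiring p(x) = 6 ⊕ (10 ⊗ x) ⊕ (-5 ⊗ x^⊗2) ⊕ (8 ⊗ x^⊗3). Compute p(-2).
p(-2) = -9

A tropical monomial a ⊗ x^⊗i evaluates to a + i · x. Evaluating each term at x = -2:
  Term 0 contributes 6 + 0 · -2 = 6
  Term 1 contributes 10 + 1 · -2 = 8
  Term 2 contributes -5 + 2 · -2 = -9
  Term 3 contributes 8 + 3 · -2 = 2
p(-2) = ⊕ of these = min[6, 8, -9, 2] = -9.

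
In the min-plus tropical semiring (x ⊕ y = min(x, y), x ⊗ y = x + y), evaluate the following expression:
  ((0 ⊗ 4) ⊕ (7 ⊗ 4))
((0 ⊗ 4) ⊕ (7 ⊗ 4)) = 4

Expand innermost to outermost. Recall ⊕ takes the minimum of its arguments and ⊗ takes their sum. Working out the expression ((0 ⊗ 4) ⊕ (7 ⊗ 4)) gives 4.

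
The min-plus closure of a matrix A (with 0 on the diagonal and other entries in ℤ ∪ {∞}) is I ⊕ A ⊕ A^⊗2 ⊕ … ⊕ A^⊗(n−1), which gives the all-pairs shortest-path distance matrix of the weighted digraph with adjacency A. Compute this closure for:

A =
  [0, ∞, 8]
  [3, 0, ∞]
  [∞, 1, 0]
Closure =
  [0, 9, 8]
  [3, 0, 11]
  [4, 1, 0]

This is the Floyd-Warshall all-pairs shortest-path computation. For each intermediate vertex k = 0, 1, …, 2, update dist[i][j] ← min(dist[i][j], dist[i][k] + dist[k][j]). The final matrix gives, for each (i, j), the minimum total weight of any directed path from i to j (possibly empty when i = j).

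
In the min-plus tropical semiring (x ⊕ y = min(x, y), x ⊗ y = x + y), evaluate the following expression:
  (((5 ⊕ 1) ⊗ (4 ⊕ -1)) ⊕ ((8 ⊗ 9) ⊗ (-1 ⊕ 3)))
(((5 ⊕ 1) ⊗ (4 ⊕ -1)) ⊕ ((8 ⊗ 9) ⊗ (-1 ⊕ 3))) = 0

Expand innermost to outermost. Recall ⊕ takes the minimum of its arguments and ⊗ takes their sum. Working out the expression (((5 ⊕ 1) ⊗ (4 ⊕ -1)) ⊕ ((8 ⊗ 9) ⊗ (-1 ⊕ 3))) gives 0.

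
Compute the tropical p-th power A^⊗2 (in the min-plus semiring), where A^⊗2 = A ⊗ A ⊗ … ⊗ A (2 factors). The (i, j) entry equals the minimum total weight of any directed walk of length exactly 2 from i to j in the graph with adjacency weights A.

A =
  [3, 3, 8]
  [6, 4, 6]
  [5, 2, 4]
A^⊗2 =
  [6, 6, 9]
  [9, 8, 10]
  [8, 6, 8]

Each entry (A^⊗2)_ij equals the minimum over all length-2 walks i = v_0 → v_1 → … → v_2 = j of Σ_t A[v_t][v_{t+1}]. For example, for (i, j) = (0, 2) we minimise over 3 possible intermediate vertex sequences; the minimum is 9, attained along the walk 0 → 1 → 2.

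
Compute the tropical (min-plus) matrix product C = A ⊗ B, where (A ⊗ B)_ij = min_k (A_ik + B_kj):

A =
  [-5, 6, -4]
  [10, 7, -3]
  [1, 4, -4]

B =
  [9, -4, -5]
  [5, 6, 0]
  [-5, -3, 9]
A ⊗ B =
  [-9, -9, -10]
  [-8, -6, 5]
  [-9, -7, -4]

Apply the min-plus product entry-by-entry:
  C[0][0] = min over k of (A[0][0] + B[0][0] = -5 + 9 = 4, A[0][1] + B[1][0] = 6 + 5 = 11, A[0][2] + B[2][0] = -4 + -5 = -9) = -9 (attained at k = 2)
  C[0][1] = min over k of (A[0][0] + B[0][1] = -5 + -4 = -9, A[0][1] + B[1][1] = 6 + 6 = 12, A[0][2] + B[2][1] = -4 + -3 = -7) = -9 (attained at k = 0)
  C[0][2] = min over k of (A[0][0] + B[0][2] = -5 + -5 = -10, A[0][1] + B[1][2] = 6 + 0 = 6, A[0][2] + B[2][2] = -4 + 9 = 5) = -10 (attained at k = 0)
  C[1][0] = min over k of (A[1][0] + B[0][0] = 10 + 9 = 19, A[1][1] + B[1][0] = 7 + 5 = 12, A[1][2] + B[2][0] = -3 + -5 = -8) = -8 (attained at k = 2)
  C[1][1] = min over k of (A[1][0] + B[0][1] = 10 + -4 = 6, A[1][1] + B[1][1] = 7 + 6 = 13, A[1][2] + B[2][1] = -3 + -3 = -6) = -6 (attained at k = 2)
  C[1][2] = min over k of (A[1][0] + B[0][2] = 10 + -5 = 5, A[1][1] + B[1][2] = 7 + 0 = 7, A[1][2] + B[2][2] = -3 + 9 = 6) = 5 (attained at k = 0)
  C[2][0] = min over k of (A[2][0] + B[0][0] = 1 + 9 = 10, A[2][1] + B[1][0] = 4 + 5 = 9, A[2][2] + B[2][0] = -4 + -5 = -9) = -9 (attained at k = 2)
  C[2][1] = min over k of (A[2][0] + B[0][1] = 1 + -4 = -3, A[2][1] + B[1][1] = 4 + 6 = 10, A[2][2] + B[2][1] = -4 + -3 = -7) = -7 (attained at k = 2)
  C[2][2] = min over k of (A[2][0] + B[0][2] = 1 + -5 = -4, A[2][1] + B[1][2] = 4 + 0 = 4, A[2][2] + B[2][2] = -4 + 9 = 5) = -4 (attained at k = 0)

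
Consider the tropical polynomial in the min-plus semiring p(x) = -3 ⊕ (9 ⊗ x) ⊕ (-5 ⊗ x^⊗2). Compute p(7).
p(7) = -3

A tropical monomial a ⊗ x^⊗i evaluates to a + i · x. Evaluating each term at x = 7:
  Term 0 contributes -3 + 0 · 7 = -3
  Term 1 contributes 9 + 1 · 7 = 16
  Term 2 contributes -5 + 2 · 7 = 9
p(7) = ⊕ of these = min[-3, 16, 9] = -3.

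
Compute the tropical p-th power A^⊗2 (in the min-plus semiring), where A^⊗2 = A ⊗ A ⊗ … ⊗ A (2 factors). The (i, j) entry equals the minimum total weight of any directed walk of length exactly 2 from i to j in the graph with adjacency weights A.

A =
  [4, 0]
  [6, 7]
A^⊗2 =
  [6, 4]
  [10, 6]

Each entry (A^⊗2)_ij equals the minimum over all length-2 walks i = v_0 → v_1 → … → v_2 = j of Σ_t A[v_t][v_{t+1}]. For example, for (i, j) = (0, 1) we minimise over 2 possible intermediate vertex sequences; the minimum is 4, attained along the walk 0 → 0 → 1.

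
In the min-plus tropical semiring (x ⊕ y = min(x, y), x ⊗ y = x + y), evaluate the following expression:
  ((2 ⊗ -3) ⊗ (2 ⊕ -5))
((2 ⊗ -3) ⊗ (2 ⊕ -5)) = -6

Expand innermost to outermost. Recall ⊕ takes the minimum of its arguments and ⊗ takes their sum. Working out the expression ((2 ⊗ -3) ⊗ (2 ⊕ -5)) gives -6.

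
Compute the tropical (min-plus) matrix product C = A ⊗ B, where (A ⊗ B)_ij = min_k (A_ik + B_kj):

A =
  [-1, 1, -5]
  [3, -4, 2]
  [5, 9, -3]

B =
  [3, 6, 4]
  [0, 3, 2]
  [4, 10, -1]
A ⊗ B =
  [-1, 4, -6]
  [-4, -1, -2]
  [1, 7, -4]

Apply the min-plus product entry-by-entry:
  C[0][0] = min over k of (A[0][0] + B[0][0] = -1 + 3 = 2, A[0][1] + B[1][0] = 1 + 0 = 1, A[0][2] + B[2][0] = -5 + 4 = -1) = -1 (attained at k = 2)
  C[0][1] = min over k of (A[0][0] + B[0][1] = -1 + 6 = 5, A[0][1] + B[1][1] = 1 + 3 = 4, A[0][2] + B[2][1] = -5 + 10 = 5) = 4 (attained at k = 1)
  C[0][2] = min over k of (A[0][0] + B[0][2] = -1 + 4 = 3, A[0][1] + B[1][2] = 1 + 2 = 3, A[0][2] + B[2][2] = -5 + -1 = -6) = -6 (attained at k = 2)
  C[1][0] = min over k of (A[1][0] + B[0][0] = 3 + 3 = 6, A[1][1] + B[1][0] = -4 + 0 = -4, A[1][2] + B[2][0] = 2 + 4 = 6) = -4 (attained at k = 1)
  C[1][1] = min over k of (A[1][0] + B[0][1] = 3 + 6 = 9, A[1][1] + B[1][1] = -4 + 3 = -1, A[1][2] + B[2][1] = 2 + 10 = 12) = -1 (attained at k = 1)
  C[1][2] = min over k of (A[1][0] + B[0][2] = 3 + 4 = 7, A[1][1] + B[1][2] = -4 + 2 = -2, A[1][2] + B[2][2] = 2 + -1 = 1) = -2 (attained at k = 1)
  C[2][0] = min over k of (A[2][0] + B[0][0] = 5 + 3 = 8, A[2][1] + B[1][0] = 9 + 0 = 9, A[2][2] + B[2][0] = -3 + 4 = 1) = 1 (attained at k = 2)
  C[2][1] = min over k of (A[2][0] + B[0][1] = 5 + 6 = 11, A[2][1] + B[1][1] = 9 + 3 = 12, A[2][2] + B[2][1] = -3 + 10 = 7) = 7 (attained at k = 2)
  C[2][2] = min over k of (A[2][0] + B[0][2] = 5 + 4 = 9, A[2][1] + B[1][2] = 9 + 2 = 11, A[2][2] + B[2][2] = -3 + -1 = -4) = -4 (attained at k = 2)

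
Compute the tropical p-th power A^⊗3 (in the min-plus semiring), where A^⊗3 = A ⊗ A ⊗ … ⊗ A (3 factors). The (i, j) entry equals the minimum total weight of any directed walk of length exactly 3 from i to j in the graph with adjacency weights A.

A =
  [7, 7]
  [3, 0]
A^⊗3 =
  [10, 7]
  [3, 0]

Each entry (A^⊗3)_ij equals the minimum over all length-3 walks i = v_0 → v_1 → … → v_3 = j of Σ_t A[v_t][v_{t+1}]. For example, for (i, j) = (0, 1) we minimise over 4 possible intermediate vertex sequences; the minimum is 7, attained along the walk 0 → 1 → 1 → 1.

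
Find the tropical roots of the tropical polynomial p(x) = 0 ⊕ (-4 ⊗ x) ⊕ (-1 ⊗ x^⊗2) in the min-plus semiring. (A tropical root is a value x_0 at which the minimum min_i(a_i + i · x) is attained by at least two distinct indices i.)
Roots: {-3, 4}

Each tropical root is a break point of the lower envelope of the lines y = a_i + i · x (there are 3 lines, with slopes 0, 1, ..., 2). Only the lines that attain the minimum somewhere contribute to roots; other lines are dominated. Here the surviving (envelope) indices are i = 2, i = 1, i = 0.
Intersections between consecutive envelope lines give the roots: for adjacent envelope indices i < j the intersection is x = (a_i − a_j) / (j − i). Reading off the sorted break points: {-3, 4}.
Verification: at each break x_0, at least two indices attain the minimum of min_i(a_i + i · x_0).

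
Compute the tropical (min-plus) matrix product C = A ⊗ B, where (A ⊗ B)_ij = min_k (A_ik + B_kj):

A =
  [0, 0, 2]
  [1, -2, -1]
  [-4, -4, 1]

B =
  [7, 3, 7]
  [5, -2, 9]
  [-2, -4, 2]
A ⊗ B =
  [0, -2, 4]
  [-3, -5, 1]
  [-1, -6, 3]

Apply the min-plus product entry-by-entry:
  C[0][0] = min over k of (A[0][0] + B[0][0] = 0 + 7 = 7, A[0][1] + B[1][0] = 0 + 5 = 5, A[0][2] + B[2][0] = 2 + -2 = 0) = 0 (attained at k = 2)
  C[0][1] = min over k of (A[0][0] + B[0][1] = 0 + 3 = 3, A[0][1] + B[1][1] = 0 + -2 = -2, A[0][2] + B[2][1] = 2 + -4 = -2) = -2 (attained at k = 1)
  C[0][2] = min over k of (A[0][0] + B[0][2] = 0 + 7 = 7, A[0][1] + B[1][2] = 0 + 9 = 9, A[0][2] + B[2][2] = 2 + 2 = 4) = 4 (attained at k = 2)
  C[1][0] = min over k of (A[1][0] + B[0][0] = 1 + 7 = 8, A[1][1] + B[1][0] = -2 + 5 = 3, A[1][2] + B[2][0] = -1 + -2 = -3) = -3 (attained at k = 2)
  C[1][1] = min over k of (A[1][0] + B[0][1] = 1 + 3 = 4, A[1][1] + B[1][1] = -2 + -2 = -4, A[1][2] + B[2][1] = -1 + -4 = -5) = -5 (attained at k = 2)
  C[1][2] = min over k of (A[1][0] + B[0][2] = 1 + 7 = 8, A[1][1] + B[1][2] = -2 + 9 = 7, A[1][2] + B[2][2] = -1 + 2 = 1) = 1 (attained at k = 2)
  C[2][0] = min over k of (A[2][0] + B[0][0] = -4 + 7 = 3, A[2][1] + B[1][0] = -4 + 5 = 1, A[2][2] + B[2][0] = 1 + -2 = -1) = -1 (attained at k = 2)
  C[2][1] = min over k of (A[2][0] + B[0][1] = -4 + 3 = -1, A[2][1] + B[1][1] = -4 + -2 = -6, A[2][2] + B[2][1] = 1 + -4 = -3) = -6 (attained at k = 1)
  C[2][2] = min over k of (A[2][0] + B[0][2] = -4 + 7 = 3, A[2][1] + B[1][2] = -4 + 9 = 5, A[2][2] + B[2][2] = 1 + 2 = 3) = 3 (attained at k = 0)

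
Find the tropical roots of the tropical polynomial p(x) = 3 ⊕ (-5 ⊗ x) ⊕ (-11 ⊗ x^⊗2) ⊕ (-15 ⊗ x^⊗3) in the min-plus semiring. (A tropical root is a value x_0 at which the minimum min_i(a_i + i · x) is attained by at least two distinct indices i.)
Roots: {4, 6, 8}

Each tropical root is a break point of the lower envelope of the lines y = a_i + i · x (there are 4 lines, with slopes 0, 1, ..., 3). Only the lines that attain the minimum somewhere contribute to roots; other lines are dominated. Here the surviving (envelope) indices are i = 3, i = 2, i = 1, i = 0.
Intersections between consecutive envelope lines give the roots: for adjacent envelope indices i < j the intersection is x = (a_i − a_j) / (j − i). Reading off the sorted break points: {4, 6, 8}.
Verification: at each break x_0, at least two indices attain the minimum of min_i(a_i + i · x_0).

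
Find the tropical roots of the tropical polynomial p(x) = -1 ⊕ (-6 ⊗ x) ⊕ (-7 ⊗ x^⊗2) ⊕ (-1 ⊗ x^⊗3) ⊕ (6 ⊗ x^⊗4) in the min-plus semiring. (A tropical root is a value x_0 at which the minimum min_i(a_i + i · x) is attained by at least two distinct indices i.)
Roots: {-7, -6, 1, 5}

Each tropical root is a break point of the lower envelope of the lines y = a_i + i · x (there are 5 lines, with slopes 0, 1, ..., 4). Only the lines that attain the minimum somewhere contribute to roots; other lines are dominated. Here the surviving (envelope) indices are i = 4, i = 3, i = 2, i = 1, i = 0.
Intersections between consecutive envelope lines give the roots: for adjacent envelope indices i < j the intersection is x = (a_i − a_j) / (j − i). Reading off the sorted break points: {-7, -6, 1, 5}.
Verification: at each break x_0, at least two indices attain the minimum of min_i(a_i + i · x_0).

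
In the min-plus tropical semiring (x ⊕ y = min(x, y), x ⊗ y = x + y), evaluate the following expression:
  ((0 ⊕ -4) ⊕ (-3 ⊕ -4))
((0 ⊕ -4) ⊕ (-3 ⊕ -4)) = -4

Expand innermost to outermost. Recall ⊕ takes the minimum of its arguments and ⊗ takes their sum. Working out the expression ((0 ⊕ -4) ⊕ (-3 ⊕ -4)) gives -4.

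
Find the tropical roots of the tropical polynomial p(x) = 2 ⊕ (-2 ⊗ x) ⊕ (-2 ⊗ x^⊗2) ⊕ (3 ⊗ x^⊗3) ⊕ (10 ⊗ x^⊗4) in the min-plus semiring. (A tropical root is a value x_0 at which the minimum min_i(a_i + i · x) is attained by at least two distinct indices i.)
Roots: {-7, -5, 0, 4}

Each tropical root is a break point of the lower envelope of the lines y = a_i + i · x (there are 5 lines, with slopes 0, 1, ..., 4). Only the lines that attain the minimum somewhere contribute to roots; other lines are dominated. Here the surviving (envelope) indices are i = 4, i = 3, i = 2, i = 1, i = 0.
Intersections between consecutive envelope lines give the roots: for adjacent envelope indices i < j the intersection is x = (a_i − a_j) / (j − i). Reading off the sorted break points: {-7, -5, 0, 4}.
Verification: at each break x_0, at least two indices attain the minimum of min_i(a_i + i · x_0).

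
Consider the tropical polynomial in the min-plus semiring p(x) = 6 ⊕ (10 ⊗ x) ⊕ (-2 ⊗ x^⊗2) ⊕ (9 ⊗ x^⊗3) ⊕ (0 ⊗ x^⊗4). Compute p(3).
p(3) = 4

A tropical monomial a ⊗ x^⊗i evaluates to a + i · x. Evaluating each term at x = 3:
  Term 0 contributes 6 + 0 · 3 = 6
  Term 1 contributes 10 + 1 · 3 = 13
  Term 2 contributes -2 + 2 · 3 = 4
  Term 3 contributes 9 + 3 · 3 = 18
  Term 4 contributes 0 + 4 · 3 = 12
p(3) = ⊕ of these = min[6, 13, 4, 18, 12] = 4.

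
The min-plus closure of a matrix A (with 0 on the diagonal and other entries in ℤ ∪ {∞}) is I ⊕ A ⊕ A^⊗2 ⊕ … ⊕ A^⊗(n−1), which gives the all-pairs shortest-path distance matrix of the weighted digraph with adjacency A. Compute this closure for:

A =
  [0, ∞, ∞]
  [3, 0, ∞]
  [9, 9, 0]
Closure =
  [0, ∞, ∞]
  [3, 0, ∞]
  [9, 9, 0]

This is the Floyd-Warshall all-pairs shortest-path computation. For each intermediate vertex k = 0, 1, …, 2, update dist[i][j] ← min(dist[i][j], dist[i][k] + dist[k][j]). The final matrix gives, for each (i, j), the minimum total weight of any directed path from i to j (possibly empty when i = j).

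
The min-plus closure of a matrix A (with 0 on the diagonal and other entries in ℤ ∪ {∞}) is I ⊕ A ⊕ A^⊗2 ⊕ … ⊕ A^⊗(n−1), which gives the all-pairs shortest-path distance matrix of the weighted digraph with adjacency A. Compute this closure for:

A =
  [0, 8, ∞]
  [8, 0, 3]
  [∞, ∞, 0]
Closure =
  [0, 8, 11]
  [8, 0, 3]
  [∞, ∞, 0]

This is the Floyd-Warshall all-pairs shortest-path computation. For each intermediate vertex k = 0, 1, …, 2, update dist[i][j] ← min(dist[i][j], dist[i][k] + dist[k][j]). The final matrix gives, for each (i, j), the minimum total weight of any directed path from i to j (possibly empty when i = j).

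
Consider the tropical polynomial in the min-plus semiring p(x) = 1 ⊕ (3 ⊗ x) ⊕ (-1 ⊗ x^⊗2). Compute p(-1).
p(-1) = -3

A tropical monomial a ⊗ x^⊗i evaluates to a + i · x. Evaluating each term at x = -1:
  Term 0 contributes 1 + 0 · -1 = 1
  Term 1 contributes 3 + 1 · -1 = 2
  Term 2 contributes -1 + 2 · -1 = -3
p(-1) = ⊕ of these = min[1, 2, -3] = -3.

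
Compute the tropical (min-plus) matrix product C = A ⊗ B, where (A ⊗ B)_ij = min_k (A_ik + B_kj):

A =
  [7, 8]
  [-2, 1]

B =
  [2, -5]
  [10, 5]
A ⊗ B =
  [9, 2]
  [0, -7]

Apply the min-plus product entry-by-entry:
  C[0][0] = min over k of (A[0][0] + B[0][0] = 7 + 2 = 9, A[0][1] + B[1][0] = 8 + 10 = 18) = 9 (attained at k = 0)
  C[0][1] = min over k of (A[0][0] + B[0][1] = 7 + -5 = 2, A[0][1] + B[1][1] = 8 + 5 = 13) = 2 (attained at k = 0)
  C[1][0] = min over k of (A[1][0] + B[0][0] = -2 + 2 = 0, A[1][1] + B[1][0] = 1 + 10 = 11) = 0 (attained at k = 0)
  C[1][1] = min over k of (A[1][0] + B[0][1] = -2 + -5 = -7, A[1][1] + B[1][1] = 1 + 5 = 6) = -7 (attained at k = 0)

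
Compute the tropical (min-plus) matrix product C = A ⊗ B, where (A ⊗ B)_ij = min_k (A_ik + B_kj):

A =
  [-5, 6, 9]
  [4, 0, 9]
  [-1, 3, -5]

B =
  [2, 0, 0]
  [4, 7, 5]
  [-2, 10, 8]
A ⊗ B =
  [-3, -5, -5]
  [4, 4, 4]
  [-7, -1, -1]

Apply the min-plus product entry-by-entry:
  C[0][0] = min over k of (A[0][0] + B[0][0] = -5 + 2 = -3, A[0][1] + B[1][0] = 6 + 4 = 10, A[0][2] + B[2][0] = 9 + -2 = 7) = -3 (attained at k = 0)
  C[0][1] = min over k of (A[0][0] + B[0][1] = -5 + 0 = -5, A[0][1] + B[1][1] = 6 + 7 = 13, A[0][2] + B[2][1] = 9 + 10 = 19) = -5 (attained at k = 0)
  C[0][2] = min over k of (A[0][0] + B[0][2] = -5 + 0 = -5, A[0][1] + B[1][2] = 6 + 5 = 11, A[0][2] + B[2][2] = 9 + 8 = 17) = -5 (attained at k = 0)
  C[1][0] = min over k of (A[1][0] + B[0][0] = 4 + 2 = 6, A[1][1] + B[1][0] = 0 + 4 = 4, A[1][2] + B[2][0] = 9 + -2 = 7) = 4 (attained at k = 1)
  C[1][1] = min over k of (A[1][0] + B[0][1] = 4 + 0 = 4, A[1][1] + B[1][1] = 0 + 7 = 7, A[1][2] + B[2][1] = 9 + 10 = 19) = 4 (attained at k = 0)
  C[1][2] = min over k of (A[1][0] + B[0][2] = 4 + 0 = 4, A[1][1] + B[1][2] = 0 + 5 = 5, A[1][2] + B[2][2] = 9 + 8 = 17) = 4 (attained at k = 0)
  C[2][0] = min over k of (A[2][0] + B[0][0] = -1 + 2 = 1, A[2][1] + B[1][0] = 3 + 4 = 7, A[2][2] + B[2][0] = -5 + -2 = -7) = -7 (attained at k = 2)
  C[2][1] = min over k of (A[2][0] + B[0][1] = -1 + 0 = -1, A[2][1] + B[1][1] = 3 + 7 = 10, A[2][2] + B[2][1] = -5 + 10 = 5) = -1 (attained at k = 0)
  C[2][2] = min over k of (A[2][0] + B[0][2] = -1 + 0 = -1, A[2][1] + B[1][2] = 3 + 5 = 8, A[2][2] + B[2][2] = -5 + 8 = 3) = -1 (attained at k = 0)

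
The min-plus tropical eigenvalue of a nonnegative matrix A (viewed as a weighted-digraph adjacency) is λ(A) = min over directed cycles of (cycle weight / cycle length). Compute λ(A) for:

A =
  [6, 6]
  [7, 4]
λ(A) = 4

Enumerate directed cycles and compute their means (weight / length). Sample:
  cycle 0 → 0: weight = 6, length = 1, mean = 6/1 ≈ 6.000
  cycle 1 → 1: weight = 4, length = 1, mean = 4/1 ≈ 4.000
  cycle 0 → 1 → 0: weight = 13, length = 2, mean = 13/2 ≈ 6.500
  cycle 1 → 0 → 1: weight = 13, length = 2, mean = 13/2 ≈ 6.500
Minimum mean = 4.000, attained e.g. along the cycle 1 → 1 with weight 4 and length 1. So λ(A) = 4/1 = 4.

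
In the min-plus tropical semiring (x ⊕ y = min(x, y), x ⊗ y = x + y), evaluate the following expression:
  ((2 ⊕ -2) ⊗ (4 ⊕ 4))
((2 ⊕ -2) ⊗ (4 ⊕ 4)) = 2

Expand innermost to outermost. Recall ⊕ takes the minimum of its arguments and ⊗ takes their sum. Working out the expression ((2 ⊕ -2) ⊗ (4 ⊕ 4)) gives 2.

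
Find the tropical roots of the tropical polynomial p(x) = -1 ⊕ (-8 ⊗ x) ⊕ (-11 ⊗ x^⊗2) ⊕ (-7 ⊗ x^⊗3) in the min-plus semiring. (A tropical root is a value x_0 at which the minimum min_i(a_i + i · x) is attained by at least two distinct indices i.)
Roots: {-4, 3, 7}

Each tropical root is a break point of the lower envelope of the lines y = a_i + i · x (there are 4 lines, with slopes 0, 1, ..., 3). Only the lines that attain the minimum somewhere contribute to roots; other lines are dominated. Here the surviving (envelope) indices are i = 3, i = 2, i = 1, i = 0.
Intersections between consecutive envelope lines give the roots: for adjacent envelope indices i < j the intersection is x = (a_i − a_j) / (j − i). Reading off the sorted break points: {-4, 3, 7}.
Verification: at each break x_0, at least two indices attain the minimum of min_i(a_i + i · x_0).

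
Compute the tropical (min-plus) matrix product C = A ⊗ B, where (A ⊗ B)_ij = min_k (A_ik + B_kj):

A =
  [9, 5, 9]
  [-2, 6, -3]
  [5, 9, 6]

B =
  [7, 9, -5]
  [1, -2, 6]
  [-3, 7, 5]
A ⊗ B =
  [6, 3, 4]
  [-6, 4, -7]
  [3, 7, 0]

Apply the min-plus product entry-by-entry:
  C[0][0] = min over k of (A[0][0] + B[0][0] = 9 + 7 = 16, A[0][1] + B[1][0] = 5 + 1 = 6, A[0][2] + B[2][0] = 9 + -3 = 6) = 6 (attained at k = 1)
  C[0][1] = min over k of (A[0][0] + B[0][1] = 9 + 9 = 18, A[0][1] + B[1][1] = 5 + -2 = 3, A[0][2] + B[2][1] = 9 + 7 = 16) = 3 (attained at k = 1)
  C[0][2] = min over k of (A[0][0] + B[0][2] = 9 + -5 = 4, A[0][1] + B[1][2] = 5 + 6 = 11, A[0][2] + B[2][2] = 9 + 5 = 14) = 4 (attained at k = 0)
  C[1][0] = min over k of (A[1][0] + B[0][0] = -2 + 7 = 5, A[1][1] + B[1][0] = 6 + 1 = 7, A[1][2] + B[2][0] = -3 + -3 = -6) = -6 (attained at k = 2)
  C[1][1] = min over k of (A[1][0] + B[0][1] = -2 + 9 = 7, A[1][1] + B[1][1] = 6 + -2 = 4, A[1][2] + B[2][1] = -3 + 7 = 4) = 4 (attained at k = 1)
  C[1][2] = min over k of (A[1][0] + B[0][2] = -2 + -5 = -7, A[1][1] + B[1][2] = 6 + 6 = 12, A[1][2] + B[2][2] = -3 + 5 = 2) = -7 (attained at k = 0)
  C[2][0] = min over k of (A[2][0] + B[0][0] = 5 + 7 = 12, A[2][1] + B[1][0] = 9 + 1 = 10, A[2][2] + B[2][0] = 6 + -3 = 3) = 3 (attained at k = 2)
  C[2][1] = min over k of (A[2][0] + B[0][1] = 5 + 9 = 14, A[2][1] + B[1][1] = 9 + -2 = 7, A[2][2] + B[2][1] = 6 + 7 = 13) = 7 (attained at k = 1)
  C[2][2] = min over k of (A[2][0] + B[0][2] = 5 + -5 = 0, A[2][1] + B[1][2] = 9 + 6 = 15, A[2][2] + B[2][2] = 6 + 5 = 11) = 0 (attained at k = 0)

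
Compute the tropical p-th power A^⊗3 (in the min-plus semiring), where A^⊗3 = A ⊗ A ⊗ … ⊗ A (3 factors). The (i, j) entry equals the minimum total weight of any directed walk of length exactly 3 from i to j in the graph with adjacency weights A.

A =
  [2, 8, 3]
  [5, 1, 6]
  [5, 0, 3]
A^⊗3 =
  [6, 4, 7]
  [7, 3, 8]
  [6, 2, 7]

Each entry (A^⊗3)_ij equals the minimum over all length-3 walks i = v_0 → v_1 → … → v_3 = j of Σ_t A[v_t][v_{t+1}]. For example, for (i, j) = (0, 2) we minimise over 9 possible intermediate vertex sequences; the minimum is 7, attained along the walk 0 → 0 → 0 → 2.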